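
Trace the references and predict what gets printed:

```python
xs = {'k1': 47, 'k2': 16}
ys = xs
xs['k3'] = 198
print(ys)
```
{'k1': 47, 'k2': 16, 'k3': 198}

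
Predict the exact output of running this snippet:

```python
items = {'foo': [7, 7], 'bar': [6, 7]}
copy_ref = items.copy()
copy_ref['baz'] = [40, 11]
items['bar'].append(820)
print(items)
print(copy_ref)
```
{'foo': [7, 7], 'bar': [6, 7, 820]}
{'foo': [7, 7], 'bar': [6, 7, 820], 'baz': [40, 11]}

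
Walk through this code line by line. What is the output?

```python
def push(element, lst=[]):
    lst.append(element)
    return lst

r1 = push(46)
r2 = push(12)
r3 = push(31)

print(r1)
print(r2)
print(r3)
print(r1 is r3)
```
[46, 12, 31]
[46, 12, 31]
[46, 12, 31]
True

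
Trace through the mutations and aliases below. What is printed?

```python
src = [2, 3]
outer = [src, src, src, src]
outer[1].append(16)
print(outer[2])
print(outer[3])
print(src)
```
[2, 3, 16]
[2, 3, 16]
[2, 3, 16]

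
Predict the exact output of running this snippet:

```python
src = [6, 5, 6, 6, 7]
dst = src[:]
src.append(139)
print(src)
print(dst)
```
[6, 5, 6, 6, 7, 139]
[6, 5, 6, 6, 7]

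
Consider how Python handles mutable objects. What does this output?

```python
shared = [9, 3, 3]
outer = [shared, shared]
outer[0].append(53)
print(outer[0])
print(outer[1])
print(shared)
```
[9, 3, 3, 53]
[9, 3, 3, 53]
[9, 3, 3, 53]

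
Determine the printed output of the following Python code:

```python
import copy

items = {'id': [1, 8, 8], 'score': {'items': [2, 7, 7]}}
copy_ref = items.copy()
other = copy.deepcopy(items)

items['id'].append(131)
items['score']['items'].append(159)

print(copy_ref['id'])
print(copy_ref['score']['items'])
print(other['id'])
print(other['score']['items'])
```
[1, 8, 8, 131]
[2, 7, 7, 159]
[1, 8, 8]
[2, 7, 7]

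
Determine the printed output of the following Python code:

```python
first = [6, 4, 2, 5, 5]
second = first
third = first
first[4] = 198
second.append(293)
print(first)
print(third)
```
[6, 4, 2, 5, 198, 293]
[6, 4, 2, 5, 198, 293]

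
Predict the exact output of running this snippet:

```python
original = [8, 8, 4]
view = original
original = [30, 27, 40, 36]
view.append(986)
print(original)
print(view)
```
[30, 27, 40, 36]
[8, 8, 4, 986]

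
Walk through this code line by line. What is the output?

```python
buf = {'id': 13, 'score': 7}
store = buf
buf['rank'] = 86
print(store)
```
{'id': 13, 'score': 7, 'rank': 86}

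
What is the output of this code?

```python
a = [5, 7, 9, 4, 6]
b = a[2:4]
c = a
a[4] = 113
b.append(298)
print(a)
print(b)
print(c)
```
[5, 7, 9, 4, 113]
[9, 4, 298]
[5, 7, 9, 4, 113]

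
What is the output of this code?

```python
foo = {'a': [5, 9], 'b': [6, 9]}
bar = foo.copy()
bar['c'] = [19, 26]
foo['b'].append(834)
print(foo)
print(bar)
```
{'a': [5, 9], 'b': [6, 9, 834]}
{'a': [5, 9], 'b': [6, 9, 834], 'c': [19, 26]}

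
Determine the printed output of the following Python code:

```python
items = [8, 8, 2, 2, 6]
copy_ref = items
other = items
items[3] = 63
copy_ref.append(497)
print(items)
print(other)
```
[8, 8, 2, 63, 6, 497]
[8, 8, 2, 63, 6, 497]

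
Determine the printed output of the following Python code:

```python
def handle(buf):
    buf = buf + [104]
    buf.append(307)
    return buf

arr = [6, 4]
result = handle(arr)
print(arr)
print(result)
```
[6, 4]
[6, 4, 104, 307]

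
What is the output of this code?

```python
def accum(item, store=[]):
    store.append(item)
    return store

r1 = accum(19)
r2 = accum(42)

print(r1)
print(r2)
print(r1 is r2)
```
[19, 42]
[19, 42]
True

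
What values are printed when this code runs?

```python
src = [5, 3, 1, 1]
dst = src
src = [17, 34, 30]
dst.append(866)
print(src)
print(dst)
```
[17, 34, 30]
[5, 3, 1, 1, 866]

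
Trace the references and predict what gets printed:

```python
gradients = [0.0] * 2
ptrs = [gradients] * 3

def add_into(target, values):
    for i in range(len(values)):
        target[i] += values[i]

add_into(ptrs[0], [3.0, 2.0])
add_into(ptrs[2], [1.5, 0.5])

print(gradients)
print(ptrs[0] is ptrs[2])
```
[4.5, 2.5]
True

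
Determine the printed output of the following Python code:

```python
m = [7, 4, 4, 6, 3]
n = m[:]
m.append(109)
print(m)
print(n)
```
[7, 4, 4, 6, 3, 109]
[7, 4, 4, 6, 3]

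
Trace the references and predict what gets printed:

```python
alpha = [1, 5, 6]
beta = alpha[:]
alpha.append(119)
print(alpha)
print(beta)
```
[1, 5, 6, 119]
[1, 5, 6]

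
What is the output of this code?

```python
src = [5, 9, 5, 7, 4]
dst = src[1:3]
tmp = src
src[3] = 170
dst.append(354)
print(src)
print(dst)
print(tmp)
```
[5, 9, 5, 170, 4]
[9, 5, 354]
[5, 9, 5, 170, 4]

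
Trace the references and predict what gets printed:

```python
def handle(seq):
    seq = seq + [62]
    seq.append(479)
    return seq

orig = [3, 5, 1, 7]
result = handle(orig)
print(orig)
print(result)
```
[3, 5, 1, 7]
[3, 5, 1, 7, 62, 479]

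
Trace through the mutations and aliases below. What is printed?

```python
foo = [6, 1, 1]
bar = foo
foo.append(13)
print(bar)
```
[6, 1, 1, 13]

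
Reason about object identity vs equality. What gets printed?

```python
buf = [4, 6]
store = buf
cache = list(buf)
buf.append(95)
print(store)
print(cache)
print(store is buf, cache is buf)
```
[4, 6, 95]
[4, 6]
True False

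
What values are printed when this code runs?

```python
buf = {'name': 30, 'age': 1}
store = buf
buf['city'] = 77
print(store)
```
{'name': 30, 'age': 1, 'city': 77}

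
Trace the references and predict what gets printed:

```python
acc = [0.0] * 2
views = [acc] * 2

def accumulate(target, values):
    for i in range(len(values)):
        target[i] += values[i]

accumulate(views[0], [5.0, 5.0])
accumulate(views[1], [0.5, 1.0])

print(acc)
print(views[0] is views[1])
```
[5.5, 6.0]
True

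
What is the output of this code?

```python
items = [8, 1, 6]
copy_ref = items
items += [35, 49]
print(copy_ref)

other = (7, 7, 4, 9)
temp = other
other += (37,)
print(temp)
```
[8, 1, 6, 35, 49]
(7, 7, 4, 9)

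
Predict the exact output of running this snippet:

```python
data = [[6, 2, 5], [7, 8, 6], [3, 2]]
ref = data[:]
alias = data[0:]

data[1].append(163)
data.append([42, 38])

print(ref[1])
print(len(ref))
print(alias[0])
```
[7, 8, 6, 163]
3
[6, 2, 5]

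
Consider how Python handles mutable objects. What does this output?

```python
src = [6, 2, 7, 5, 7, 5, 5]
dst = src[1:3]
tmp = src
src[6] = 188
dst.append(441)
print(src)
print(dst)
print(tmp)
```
[6, 2, 7, 5, 7, 5, 188]
[2, 7, 441]
[6, 2, 7, 5, 7, 5, 188]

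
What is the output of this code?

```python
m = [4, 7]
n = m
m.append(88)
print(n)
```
[4, 7, 88]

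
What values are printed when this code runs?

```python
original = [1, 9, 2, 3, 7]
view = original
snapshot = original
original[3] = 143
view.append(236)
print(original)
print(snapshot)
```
[1, 9, 2, 143, 7, 236]
[1, 9, 2, 143, 7, 236]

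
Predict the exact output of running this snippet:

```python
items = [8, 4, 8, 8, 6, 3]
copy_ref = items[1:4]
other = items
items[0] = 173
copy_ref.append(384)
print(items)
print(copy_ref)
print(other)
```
[173, 4, 8, 8, 6, 3]
[4, 8, 8, 384]
[173, 4, 8, 8, 6, 3]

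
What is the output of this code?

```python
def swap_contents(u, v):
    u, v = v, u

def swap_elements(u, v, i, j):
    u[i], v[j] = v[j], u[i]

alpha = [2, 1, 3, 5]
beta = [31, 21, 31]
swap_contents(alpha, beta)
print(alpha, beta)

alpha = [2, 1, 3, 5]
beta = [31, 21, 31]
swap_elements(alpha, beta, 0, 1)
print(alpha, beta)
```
[2, 1, 3, 5] [31, 21, 31]
[21, 1, 3, 5] [31, 2, 31]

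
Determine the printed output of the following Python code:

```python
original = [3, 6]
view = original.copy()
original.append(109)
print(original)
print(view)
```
[3, 6, 109]
[3, 6]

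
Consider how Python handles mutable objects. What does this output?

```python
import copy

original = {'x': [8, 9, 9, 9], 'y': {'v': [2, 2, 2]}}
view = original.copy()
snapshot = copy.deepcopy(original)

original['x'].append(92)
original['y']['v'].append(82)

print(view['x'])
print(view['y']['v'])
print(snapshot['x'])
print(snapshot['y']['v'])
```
[8, 9, 9, 9, 92]
[2, 2, 2, 82]
[8, 9, 9, 9]
[2, 2, 2]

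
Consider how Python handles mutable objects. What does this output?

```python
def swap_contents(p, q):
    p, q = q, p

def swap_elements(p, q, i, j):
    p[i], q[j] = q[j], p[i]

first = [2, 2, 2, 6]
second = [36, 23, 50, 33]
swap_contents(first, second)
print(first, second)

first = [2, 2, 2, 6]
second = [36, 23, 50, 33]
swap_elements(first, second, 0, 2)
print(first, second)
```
[2, 2, 2, 6] [36, 23, 50, 33]
[50, 2, 2, 6] [36, 23, 2, 33]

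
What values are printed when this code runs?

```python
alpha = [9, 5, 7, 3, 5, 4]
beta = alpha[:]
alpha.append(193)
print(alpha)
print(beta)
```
[9, 5, 7, 3, 5, 4, 193]
[9, 5, 7, 3, 5, 4]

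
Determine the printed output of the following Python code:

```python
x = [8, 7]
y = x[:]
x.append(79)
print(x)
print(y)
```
[8, 7, 79]
[8, 7]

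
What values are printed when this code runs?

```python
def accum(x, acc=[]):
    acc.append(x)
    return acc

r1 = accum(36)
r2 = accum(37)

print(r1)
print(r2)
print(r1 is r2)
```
[36, 37]
[36, 37]
True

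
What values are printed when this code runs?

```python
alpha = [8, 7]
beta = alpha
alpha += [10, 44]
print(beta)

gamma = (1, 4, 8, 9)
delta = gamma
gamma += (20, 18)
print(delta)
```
[8, 7, 10, 44]
(1, 4, 8, 9)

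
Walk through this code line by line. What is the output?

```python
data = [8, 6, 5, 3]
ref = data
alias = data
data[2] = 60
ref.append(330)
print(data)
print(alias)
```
[8, 6, 60, 3, 330]
[8, 6, 60, 3, 330]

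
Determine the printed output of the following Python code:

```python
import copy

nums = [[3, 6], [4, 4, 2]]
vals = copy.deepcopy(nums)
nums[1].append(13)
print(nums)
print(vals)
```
[[3, 6], [4, 4, 2, 13]]
[[3, 6], [4, 4, 2]]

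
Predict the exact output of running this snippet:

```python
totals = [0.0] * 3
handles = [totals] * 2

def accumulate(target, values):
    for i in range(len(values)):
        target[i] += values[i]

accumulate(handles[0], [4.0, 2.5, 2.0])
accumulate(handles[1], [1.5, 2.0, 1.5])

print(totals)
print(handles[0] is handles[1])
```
[5.5, 4.5, 3.5]
True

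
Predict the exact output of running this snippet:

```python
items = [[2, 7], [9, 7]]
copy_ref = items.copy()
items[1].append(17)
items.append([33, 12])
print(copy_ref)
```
[[2, 7], [9, 7, 17]]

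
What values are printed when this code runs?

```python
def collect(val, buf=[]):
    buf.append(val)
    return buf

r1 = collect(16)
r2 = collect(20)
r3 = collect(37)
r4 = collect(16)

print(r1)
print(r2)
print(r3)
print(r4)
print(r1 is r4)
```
[16, 20, 37, 16]
[16, 20, 37, 16]
[16, 20, 37, 16]
[16, 20, 37, 16]
True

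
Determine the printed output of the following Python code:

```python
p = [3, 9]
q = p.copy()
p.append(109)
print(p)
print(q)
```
[3, 9, 109]
[3, 9]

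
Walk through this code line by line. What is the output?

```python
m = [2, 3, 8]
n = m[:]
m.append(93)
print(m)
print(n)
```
[2, 3, 8, 93]
[2, 3, 8]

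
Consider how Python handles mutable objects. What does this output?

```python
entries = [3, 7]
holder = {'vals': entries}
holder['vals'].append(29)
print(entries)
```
[3, 7, 29]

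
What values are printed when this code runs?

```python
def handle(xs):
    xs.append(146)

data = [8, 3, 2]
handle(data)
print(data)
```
[8, 3, 2, 146]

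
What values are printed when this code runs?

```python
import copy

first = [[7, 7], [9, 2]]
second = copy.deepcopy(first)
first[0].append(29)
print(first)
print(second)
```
[[7, 7, 29], [9, 2]]
[[7, 7], [9, 2]]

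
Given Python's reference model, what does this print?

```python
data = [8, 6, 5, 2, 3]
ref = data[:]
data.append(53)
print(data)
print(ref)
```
[8, 6, 5, 2, 3, 53]
[8, 6, 5, 2, 3]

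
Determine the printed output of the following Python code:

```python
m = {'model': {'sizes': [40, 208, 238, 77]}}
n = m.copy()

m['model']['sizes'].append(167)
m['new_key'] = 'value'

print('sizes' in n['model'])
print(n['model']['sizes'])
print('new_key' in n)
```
True
[40, 208, 238, 77, 167]
False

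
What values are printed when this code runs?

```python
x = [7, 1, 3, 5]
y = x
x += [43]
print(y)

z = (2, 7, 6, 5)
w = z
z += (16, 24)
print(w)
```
[7, 1, 3, 5, 43]
(2, 7, 6, 5)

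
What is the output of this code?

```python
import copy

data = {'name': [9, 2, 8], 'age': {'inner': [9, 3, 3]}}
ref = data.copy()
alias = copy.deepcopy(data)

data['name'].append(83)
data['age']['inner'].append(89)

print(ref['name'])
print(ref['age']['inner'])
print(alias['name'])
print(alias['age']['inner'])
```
[9, 2, 8, 83]
[9, 3, 3, 89]
[9, 2, 8]
[9, 3, 3]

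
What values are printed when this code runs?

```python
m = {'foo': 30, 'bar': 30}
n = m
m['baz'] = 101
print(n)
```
{'foo': 30, 'bar': 30, 'baz': 101}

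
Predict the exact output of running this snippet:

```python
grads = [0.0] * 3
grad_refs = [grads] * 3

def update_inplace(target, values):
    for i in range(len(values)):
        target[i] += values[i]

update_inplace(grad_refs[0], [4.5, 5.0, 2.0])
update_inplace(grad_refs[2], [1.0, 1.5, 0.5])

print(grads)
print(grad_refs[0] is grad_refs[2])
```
[5.5, 6.5, 2.5]
True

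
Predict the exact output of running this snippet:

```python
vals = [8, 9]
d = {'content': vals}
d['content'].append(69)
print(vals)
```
[8, 9, 69]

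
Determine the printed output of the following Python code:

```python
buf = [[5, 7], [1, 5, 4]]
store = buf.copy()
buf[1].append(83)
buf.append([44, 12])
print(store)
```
[[5, 7], [1, 5, 4, 83]]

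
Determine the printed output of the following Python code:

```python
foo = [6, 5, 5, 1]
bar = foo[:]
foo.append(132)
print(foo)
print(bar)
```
[6, 5, 5, 1, 132]
[6, 5, 5, 1]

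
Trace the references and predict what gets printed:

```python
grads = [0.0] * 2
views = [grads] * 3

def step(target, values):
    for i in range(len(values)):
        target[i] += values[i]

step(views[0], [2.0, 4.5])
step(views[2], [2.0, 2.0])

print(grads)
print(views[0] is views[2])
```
[4.0, 6.5]
True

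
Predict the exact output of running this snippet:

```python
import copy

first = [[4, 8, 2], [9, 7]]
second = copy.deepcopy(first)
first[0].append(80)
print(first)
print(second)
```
[[4, 8, 2, 80], [9, 7]]
[[4, 8, 2], [9, 7]]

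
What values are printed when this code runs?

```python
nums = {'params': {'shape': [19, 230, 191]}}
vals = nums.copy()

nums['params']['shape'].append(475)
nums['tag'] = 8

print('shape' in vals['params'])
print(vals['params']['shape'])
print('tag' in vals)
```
True
[19, 230, 191, 475]
False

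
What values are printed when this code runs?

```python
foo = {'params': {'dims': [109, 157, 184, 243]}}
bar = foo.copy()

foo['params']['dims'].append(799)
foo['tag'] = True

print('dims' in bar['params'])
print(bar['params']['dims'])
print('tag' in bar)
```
True
[109, 157, 184, 243, 799]
False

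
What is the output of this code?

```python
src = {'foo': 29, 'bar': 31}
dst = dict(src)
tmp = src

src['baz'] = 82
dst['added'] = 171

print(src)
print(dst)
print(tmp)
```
{'foo': 29, 'bar': 31, 'baz': 82}
{'foo': 29, 'bar': 31, 'added': 171}
{'foo': 29, 'bar': 31, 'baz': 82}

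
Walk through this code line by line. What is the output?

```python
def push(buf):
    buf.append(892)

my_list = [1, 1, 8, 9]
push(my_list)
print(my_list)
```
[1, 1, 8, 9, 892]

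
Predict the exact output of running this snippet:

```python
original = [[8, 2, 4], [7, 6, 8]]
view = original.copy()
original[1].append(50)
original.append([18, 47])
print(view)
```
[[8, 2, 4], [7, 6, 8, 50]]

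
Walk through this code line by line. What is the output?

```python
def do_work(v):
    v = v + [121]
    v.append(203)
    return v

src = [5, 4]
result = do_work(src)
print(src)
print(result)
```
[5, 4]
[5, 4, 121, 203]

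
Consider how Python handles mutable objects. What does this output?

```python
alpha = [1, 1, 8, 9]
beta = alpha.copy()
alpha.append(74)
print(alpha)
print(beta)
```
[1, 1, 8, 9, 74]
[1, 1, 8, 9]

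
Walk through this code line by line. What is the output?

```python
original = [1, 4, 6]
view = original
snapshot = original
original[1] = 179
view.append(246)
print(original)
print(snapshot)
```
[1, 179, 6, 246]
[1, 179, 6, 246]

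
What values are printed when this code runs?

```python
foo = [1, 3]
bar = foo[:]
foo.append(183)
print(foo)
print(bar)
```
[1, 3, 183]
[1, 3]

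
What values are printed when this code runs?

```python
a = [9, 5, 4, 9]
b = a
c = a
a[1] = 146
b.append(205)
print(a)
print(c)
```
[9, 146, 4, 9, 205]
[9, 146, 4, 9, 205]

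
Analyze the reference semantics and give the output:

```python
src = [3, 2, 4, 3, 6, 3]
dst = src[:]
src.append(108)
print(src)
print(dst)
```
[3, 2, 4, 3, 6, 3, 108]
[3, 2, 4, 3, 6, 3]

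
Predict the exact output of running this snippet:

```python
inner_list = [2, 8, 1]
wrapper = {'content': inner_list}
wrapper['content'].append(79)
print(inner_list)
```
[2, 8, 1, 79]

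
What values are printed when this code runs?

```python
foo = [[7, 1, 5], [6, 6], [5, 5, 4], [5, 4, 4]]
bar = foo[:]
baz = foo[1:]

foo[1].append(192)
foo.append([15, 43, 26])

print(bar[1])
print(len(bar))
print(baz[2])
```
[6, 6, 192]
4
[5, 4, 4]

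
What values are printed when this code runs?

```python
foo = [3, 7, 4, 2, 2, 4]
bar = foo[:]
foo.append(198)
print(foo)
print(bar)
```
[3, 7, 4, 2, 2, 4, 198]
[3, 7, 4, 2, 2, 4]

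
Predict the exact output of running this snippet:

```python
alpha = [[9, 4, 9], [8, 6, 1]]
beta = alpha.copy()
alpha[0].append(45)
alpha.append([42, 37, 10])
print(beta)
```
[[9, 4, 9, 45], [8, 6, 1]]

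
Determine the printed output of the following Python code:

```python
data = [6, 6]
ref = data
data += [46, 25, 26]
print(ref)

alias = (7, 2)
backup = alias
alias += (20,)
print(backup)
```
[6, 6, 46, 25, 26]
(7, 2)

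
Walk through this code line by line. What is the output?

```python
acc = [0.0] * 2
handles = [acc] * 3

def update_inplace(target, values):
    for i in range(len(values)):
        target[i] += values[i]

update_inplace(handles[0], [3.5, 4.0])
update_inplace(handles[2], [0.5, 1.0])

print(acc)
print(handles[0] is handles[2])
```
[4.0, 5.0]
True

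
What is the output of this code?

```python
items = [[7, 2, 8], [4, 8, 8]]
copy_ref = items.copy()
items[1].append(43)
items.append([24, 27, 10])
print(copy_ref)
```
[[7, 2, 8], [4, 8, 8, 43]]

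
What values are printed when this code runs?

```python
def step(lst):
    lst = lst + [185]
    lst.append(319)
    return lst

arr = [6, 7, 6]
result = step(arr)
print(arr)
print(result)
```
[6, 7, 6]
[6, 7, 6, 185, 319]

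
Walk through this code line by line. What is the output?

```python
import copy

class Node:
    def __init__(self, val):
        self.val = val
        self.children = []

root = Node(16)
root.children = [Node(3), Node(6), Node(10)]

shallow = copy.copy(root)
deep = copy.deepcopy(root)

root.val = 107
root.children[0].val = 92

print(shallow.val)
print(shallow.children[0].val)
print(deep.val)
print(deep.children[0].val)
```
16
92
16
3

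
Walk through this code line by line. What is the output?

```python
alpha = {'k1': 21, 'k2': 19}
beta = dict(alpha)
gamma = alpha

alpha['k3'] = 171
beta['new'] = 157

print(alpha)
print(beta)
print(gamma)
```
{'k1': 21, 'k2': 19, 'k3': 171}
{'k1': 21, 'k2': 19, 'new': 157}
{'k1': 21, 'k2': 19, 'k3': 171}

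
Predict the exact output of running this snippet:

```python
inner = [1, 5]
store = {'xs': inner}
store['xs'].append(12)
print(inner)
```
[1, 5, 12]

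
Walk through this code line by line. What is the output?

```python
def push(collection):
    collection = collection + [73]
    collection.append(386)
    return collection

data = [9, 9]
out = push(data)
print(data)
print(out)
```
[9, 9]
[9, 9, 73, 386]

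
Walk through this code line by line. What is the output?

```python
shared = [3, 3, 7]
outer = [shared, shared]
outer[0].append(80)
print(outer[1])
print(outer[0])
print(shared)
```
[3, 3, 7, 80]
[3, 3, 7, 80]
[3, 3, 7, 80]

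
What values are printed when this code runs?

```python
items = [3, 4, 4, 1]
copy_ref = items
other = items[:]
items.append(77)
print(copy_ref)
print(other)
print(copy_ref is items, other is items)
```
[3, 4, 4, 1, 77]
[3, 4, 4, 1]
True False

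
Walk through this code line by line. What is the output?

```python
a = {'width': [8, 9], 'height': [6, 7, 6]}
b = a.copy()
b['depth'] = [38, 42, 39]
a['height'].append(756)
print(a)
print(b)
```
{'width': [8, 9], 'height': [6, 7, 6, 756]}
{'width': [8, 9], 'height': [6, 7, 6, 756], 'depth': [38, 42, 39]}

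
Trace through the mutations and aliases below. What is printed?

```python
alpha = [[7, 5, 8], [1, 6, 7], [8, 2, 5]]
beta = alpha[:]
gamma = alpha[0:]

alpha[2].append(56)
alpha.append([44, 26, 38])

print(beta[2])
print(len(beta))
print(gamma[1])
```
[8, 2, 5, 56]
3
[1, 6, 7]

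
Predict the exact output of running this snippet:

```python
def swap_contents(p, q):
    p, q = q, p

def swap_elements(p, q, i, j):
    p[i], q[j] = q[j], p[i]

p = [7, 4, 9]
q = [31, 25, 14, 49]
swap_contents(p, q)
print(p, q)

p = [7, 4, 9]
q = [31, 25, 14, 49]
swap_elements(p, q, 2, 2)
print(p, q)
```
[7, 4, 9] [31, 25, 14, 49]
[7, 4, 14] [31, 25, 9, 49]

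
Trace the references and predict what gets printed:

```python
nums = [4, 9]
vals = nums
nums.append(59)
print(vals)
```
[4, 9, 59]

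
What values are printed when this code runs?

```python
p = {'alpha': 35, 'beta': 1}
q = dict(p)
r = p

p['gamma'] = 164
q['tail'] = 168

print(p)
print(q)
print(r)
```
{'alpha': 35, 'beta': 1, 'gamma': 164}
{'alpha': 35, 'beta': 1, 'tail': 168}
{'alpha': 35, 'beta': 1, 'gamma': 164}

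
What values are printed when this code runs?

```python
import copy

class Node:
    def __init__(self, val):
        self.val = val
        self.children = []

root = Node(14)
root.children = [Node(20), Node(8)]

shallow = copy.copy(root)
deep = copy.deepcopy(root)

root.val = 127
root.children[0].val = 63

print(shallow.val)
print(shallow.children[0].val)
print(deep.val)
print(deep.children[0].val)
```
14
63
14
20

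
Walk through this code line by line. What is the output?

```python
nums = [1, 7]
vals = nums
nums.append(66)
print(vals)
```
[1, 7, 66]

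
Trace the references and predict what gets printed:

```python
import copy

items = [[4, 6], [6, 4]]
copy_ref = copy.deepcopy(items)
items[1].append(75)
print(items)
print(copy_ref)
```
[[4, 6], [6, 4, 75]]
[[4, 6], [6, 4]]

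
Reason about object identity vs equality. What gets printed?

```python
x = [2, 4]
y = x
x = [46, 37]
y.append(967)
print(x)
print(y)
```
[46, 37]
[2, 4, 967]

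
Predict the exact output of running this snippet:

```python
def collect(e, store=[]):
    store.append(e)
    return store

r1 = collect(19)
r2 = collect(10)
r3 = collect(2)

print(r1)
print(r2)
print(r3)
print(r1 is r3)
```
[19, 10, 2]
[19, 10, 2]
[19, 10, 2]
True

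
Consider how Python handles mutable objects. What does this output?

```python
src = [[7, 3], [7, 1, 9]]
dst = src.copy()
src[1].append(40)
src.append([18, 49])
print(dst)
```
[[7, 3], [7, 1, 9, 40]]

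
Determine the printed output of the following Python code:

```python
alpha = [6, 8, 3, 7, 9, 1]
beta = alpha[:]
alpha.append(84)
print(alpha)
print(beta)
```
[6, 8, 3, 7, 9, 1, 84]
[6, 8, 3, 7, 9, 1]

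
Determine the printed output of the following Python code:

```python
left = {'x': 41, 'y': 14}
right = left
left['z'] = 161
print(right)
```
{'x': 41, 'y': 14, 'z': 161}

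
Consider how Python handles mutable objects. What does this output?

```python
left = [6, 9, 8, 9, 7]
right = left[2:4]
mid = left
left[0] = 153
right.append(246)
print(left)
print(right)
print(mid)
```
[153, 9, 8, 9, 7]
[8, 9, 246]
[153, 9, 8, 9, 7]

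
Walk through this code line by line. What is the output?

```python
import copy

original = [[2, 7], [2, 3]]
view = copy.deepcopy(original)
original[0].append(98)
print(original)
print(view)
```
[[2, 7, 98], [2, 3]]
[[2, 7], [2, 3]]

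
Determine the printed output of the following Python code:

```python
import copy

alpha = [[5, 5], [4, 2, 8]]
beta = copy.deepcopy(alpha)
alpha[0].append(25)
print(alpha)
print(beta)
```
[[5, 5, 25], [4, 2, 8]]
[[5, 5], [4, 2, 8]]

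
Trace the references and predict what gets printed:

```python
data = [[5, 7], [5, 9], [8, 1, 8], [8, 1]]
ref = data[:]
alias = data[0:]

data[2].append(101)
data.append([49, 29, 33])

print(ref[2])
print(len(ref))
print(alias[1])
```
[8, 1, 8, 101]
4
[5, 9]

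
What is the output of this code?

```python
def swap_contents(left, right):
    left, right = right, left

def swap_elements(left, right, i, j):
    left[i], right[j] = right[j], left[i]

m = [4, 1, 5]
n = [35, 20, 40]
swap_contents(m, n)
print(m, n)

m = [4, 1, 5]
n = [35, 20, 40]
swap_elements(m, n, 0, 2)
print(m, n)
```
[4, 1, 5] [35, 20, 40]
[40, 1, 5] [35, 20, 4]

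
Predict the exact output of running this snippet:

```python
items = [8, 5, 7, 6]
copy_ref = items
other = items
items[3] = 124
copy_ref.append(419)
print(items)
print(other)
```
[8, 5, 7, 124, 419]
[8, 5, 7, 124, 419]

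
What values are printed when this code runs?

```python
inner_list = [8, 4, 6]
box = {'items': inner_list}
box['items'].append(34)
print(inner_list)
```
[8, 4, 6, 34]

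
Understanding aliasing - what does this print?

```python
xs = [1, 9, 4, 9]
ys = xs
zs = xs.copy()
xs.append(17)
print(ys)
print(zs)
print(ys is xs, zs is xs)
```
[1, 9, 4, 9, 17]
[1, 9, 4, 9]
True False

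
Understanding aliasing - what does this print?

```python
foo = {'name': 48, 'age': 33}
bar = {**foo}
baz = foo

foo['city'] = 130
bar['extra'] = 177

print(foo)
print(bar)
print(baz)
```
{'name': 48, 'age': 33, 'city': 130}
{'name': 48, 'age': 33, 'extra': 177}
{'name': 48, 'age': 33, 'city': 130}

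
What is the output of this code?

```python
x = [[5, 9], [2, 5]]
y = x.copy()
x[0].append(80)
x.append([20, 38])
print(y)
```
[[5, 9, 80], [2, 5]]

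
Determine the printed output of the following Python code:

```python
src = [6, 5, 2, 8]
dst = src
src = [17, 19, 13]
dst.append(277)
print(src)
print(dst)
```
[17, 19, 13]
[6, 5, 2, 8, 277]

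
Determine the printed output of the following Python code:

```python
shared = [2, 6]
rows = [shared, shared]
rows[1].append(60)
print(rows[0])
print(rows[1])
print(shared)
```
[2, 6, 60]
[2, 6, 60]
[2, 6, 60]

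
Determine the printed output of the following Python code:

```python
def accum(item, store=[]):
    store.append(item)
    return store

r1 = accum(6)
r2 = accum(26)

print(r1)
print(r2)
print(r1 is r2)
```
[6, 26]
[6, 26]
True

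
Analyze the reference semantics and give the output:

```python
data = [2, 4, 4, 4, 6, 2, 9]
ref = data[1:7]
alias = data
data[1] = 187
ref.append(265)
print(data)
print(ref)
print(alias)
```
[2, 187, 4, 4, 6, 2, 9]
[4, 4, 4, 6, 2, 9, 265]
[2, 187, 4, 4, 6, 2, 9]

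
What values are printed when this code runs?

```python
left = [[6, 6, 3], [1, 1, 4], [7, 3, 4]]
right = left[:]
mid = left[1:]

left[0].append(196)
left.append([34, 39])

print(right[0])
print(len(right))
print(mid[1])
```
[6, 6, 3, 196]
3
[7, 3, 4]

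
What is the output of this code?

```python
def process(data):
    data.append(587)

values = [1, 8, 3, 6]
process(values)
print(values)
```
[1, 8, 3, 6, 587]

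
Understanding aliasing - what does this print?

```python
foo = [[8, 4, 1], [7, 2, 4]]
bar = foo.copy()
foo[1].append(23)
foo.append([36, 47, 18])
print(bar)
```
[[8, 4, 1], [7, 2, 4, 23]]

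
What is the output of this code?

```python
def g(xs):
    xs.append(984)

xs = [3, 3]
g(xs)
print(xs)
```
[3, 3, 984]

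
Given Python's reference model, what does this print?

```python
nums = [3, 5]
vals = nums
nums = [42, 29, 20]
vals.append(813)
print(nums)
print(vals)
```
[42, 29, 20]
[3, 5, 813]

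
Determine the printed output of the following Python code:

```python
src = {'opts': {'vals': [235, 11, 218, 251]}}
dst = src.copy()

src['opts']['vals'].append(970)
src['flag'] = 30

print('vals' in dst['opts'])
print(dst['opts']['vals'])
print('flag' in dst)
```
True
[235, 11, 218, 251, 970]
False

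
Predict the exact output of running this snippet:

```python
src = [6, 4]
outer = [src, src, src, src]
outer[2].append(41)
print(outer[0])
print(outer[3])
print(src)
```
[6, 4, 41]
[6, 4, 41]
[6, 4, 41]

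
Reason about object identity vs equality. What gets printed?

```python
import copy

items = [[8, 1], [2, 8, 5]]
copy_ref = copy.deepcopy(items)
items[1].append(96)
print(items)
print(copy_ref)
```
[[8, 1], [2, 8, 5, 96]]
[[8, 1], [2, 8, 5]]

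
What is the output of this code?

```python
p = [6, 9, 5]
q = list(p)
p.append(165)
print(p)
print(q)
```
[6, 9, 5, 165]
[6, 9, 5]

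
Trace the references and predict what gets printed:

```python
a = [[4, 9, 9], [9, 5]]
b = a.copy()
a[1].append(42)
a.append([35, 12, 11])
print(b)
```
[[4, 9, 9], [9, 5, 42]]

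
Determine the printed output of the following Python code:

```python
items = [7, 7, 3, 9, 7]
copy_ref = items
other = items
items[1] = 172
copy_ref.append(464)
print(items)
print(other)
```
[7, 172, 3, 9, 7, 464]
[7, 172, 3, 9, 7, 464]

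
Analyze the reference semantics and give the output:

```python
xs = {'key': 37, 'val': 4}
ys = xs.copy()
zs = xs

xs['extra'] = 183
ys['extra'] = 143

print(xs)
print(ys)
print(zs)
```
{'key': 37, 'val': 4, 'extra': 183}
{'key': 37, 'val': 4, 'extra': 143}
{'key': 37, 'val': 4, 'extra': 183}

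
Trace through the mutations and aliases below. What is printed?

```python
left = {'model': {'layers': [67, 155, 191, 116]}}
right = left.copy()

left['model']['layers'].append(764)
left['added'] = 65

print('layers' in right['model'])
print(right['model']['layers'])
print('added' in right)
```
True
[67, 155, 191, 116, 764]
False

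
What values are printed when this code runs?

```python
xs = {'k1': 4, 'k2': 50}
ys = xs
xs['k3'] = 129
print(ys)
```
{'k1': 4, 'k2': 50, 'k3': 129}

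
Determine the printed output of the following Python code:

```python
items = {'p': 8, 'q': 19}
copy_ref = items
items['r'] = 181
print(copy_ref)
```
{'p': 8, 'q': 19, 'r': 181}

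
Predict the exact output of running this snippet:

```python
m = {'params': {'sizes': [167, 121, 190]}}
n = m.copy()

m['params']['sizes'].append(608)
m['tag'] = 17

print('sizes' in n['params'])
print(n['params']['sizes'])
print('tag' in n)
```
True
[167, 121, 190, 608]
False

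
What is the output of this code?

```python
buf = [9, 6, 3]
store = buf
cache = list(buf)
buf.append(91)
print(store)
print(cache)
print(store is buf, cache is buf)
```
[9, 6, 3, 91]
[9, 6, 3]
True False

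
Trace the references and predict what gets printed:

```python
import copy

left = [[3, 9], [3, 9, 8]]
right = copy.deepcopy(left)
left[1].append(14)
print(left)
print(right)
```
[[3, 9], [3, 9, 8, 14]]
[[3, 9], [3, 9, 8]]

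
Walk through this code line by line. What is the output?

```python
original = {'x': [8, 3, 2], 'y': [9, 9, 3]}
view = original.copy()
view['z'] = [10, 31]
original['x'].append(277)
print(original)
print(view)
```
{'x': [8, 3, 2, 277], 'y': [9, 9, 3]}
{'x': [8, 3, 2, 277], 'y': [9, 9, 3], 'z': [10, 31]}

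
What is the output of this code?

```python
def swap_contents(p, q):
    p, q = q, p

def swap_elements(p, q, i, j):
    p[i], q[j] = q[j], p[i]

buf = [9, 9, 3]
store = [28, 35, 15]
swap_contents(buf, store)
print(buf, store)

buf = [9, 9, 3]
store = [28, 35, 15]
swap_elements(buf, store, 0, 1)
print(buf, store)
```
[9, 9, 3] [28, 35, 15]
[35, 9, 3] [28, 9, 15]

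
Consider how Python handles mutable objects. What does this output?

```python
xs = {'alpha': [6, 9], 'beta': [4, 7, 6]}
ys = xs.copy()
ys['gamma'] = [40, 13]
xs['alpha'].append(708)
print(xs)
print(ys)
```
{'alpha': [6, 9, 708], 'beta': [4, 7, 6]}
{'alpha': [6, 9, 708], 'beta': [4, 7, 6], 'gamma': [40, 13]}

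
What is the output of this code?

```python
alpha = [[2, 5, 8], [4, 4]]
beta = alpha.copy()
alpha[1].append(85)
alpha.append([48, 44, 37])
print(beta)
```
[[2, 5, 8], [4, 4, 85]]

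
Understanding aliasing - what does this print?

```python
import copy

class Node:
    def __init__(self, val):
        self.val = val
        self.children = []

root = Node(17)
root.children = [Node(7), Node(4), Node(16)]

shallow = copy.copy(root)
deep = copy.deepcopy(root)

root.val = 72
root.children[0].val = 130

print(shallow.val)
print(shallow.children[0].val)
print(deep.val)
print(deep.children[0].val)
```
17
130
17
7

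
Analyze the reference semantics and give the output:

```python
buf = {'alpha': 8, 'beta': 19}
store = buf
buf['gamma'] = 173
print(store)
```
{'alpha': 8, 'beta': 19, 'gamma': 173}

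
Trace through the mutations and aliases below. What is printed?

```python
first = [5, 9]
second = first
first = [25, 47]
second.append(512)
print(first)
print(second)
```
[25, 47]
[5, 9, 512]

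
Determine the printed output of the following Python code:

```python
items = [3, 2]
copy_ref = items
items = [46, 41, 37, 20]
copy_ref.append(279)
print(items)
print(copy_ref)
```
[46, 41, 37, 20]
[3, 2, 279]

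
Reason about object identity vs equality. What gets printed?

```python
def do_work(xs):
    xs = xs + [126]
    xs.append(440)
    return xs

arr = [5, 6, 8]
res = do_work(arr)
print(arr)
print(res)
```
[5, 6, 8]
[5, 6, 8, 126, 440]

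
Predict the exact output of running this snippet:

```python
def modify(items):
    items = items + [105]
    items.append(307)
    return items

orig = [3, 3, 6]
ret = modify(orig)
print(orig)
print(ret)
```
[3, 3, 6]
[3, 3, 6, 105, 307]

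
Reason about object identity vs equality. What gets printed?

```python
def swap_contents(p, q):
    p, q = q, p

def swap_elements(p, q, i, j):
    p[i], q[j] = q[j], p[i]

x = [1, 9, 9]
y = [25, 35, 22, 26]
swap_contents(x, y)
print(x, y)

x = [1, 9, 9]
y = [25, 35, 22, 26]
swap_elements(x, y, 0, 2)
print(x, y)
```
[1, 9, 9] [25, 35, 22, 26]
[22, 9, 9] [25, 35, 1, 26]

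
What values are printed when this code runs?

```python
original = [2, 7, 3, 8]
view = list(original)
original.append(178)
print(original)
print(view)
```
[2, 7, 3, 8, 178]
[2, 7, 3, 8]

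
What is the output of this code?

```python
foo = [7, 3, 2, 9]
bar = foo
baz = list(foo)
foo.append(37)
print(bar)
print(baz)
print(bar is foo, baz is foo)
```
[7, 3, 2, 9, 37]
[7, 3, 2, 9]
True False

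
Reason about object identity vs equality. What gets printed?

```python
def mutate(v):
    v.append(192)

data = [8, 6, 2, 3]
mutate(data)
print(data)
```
[8, 6, 2, 3, 192]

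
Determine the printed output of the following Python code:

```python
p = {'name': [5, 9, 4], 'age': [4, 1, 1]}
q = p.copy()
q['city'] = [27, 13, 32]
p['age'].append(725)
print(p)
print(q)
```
{'name': [5, 9, 4], 'age': [4, 1, 1, 725]}
{'name': [5, 9, 4], 'age': [4, 1, 1, 725], 'city': [27, 13, 32]}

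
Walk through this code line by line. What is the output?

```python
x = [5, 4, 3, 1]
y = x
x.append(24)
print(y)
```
[5, 4, 3, 1, 24]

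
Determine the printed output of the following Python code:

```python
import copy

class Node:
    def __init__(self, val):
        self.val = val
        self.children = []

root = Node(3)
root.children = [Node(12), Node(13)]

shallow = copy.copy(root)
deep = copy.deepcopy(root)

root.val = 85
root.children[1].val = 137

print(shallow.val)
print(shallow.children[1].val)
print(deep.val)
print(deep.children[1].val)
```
3
137
3
13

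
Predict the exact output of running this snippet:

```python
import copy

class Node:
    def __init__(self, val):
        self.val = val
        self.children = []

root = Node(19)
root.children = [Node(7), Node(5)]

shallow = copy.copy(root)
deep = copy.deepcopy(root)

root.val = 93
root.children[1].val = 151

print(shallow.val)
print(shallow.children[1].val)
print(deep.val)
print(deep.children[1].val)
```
19
151
19
5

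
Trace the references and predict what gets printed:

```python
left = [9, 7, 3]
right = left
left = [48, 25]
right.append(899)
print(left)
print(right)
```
[48, 25]
[9, 7, 3, 899]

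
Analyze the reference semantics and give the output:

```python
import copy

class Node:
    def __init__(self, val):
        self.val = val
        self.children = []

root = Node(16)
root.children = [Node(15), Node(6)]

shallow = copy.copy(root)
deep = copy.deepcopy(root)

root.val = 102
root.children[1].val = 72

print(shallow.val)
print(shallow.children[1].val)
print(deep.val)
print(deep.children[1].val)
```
16
72
16
6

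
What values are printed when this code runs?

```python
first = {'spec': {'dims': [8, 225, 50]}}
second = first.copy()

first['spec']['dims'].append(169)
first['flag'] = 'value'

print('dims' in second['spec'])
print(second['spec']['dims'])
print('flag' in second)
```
True
[8, 225, 50, 169]
False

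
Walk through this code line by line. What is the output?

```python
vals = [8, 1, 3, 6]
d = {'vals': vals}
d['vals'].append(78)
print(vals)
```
[8, 1, 3, 6, 78]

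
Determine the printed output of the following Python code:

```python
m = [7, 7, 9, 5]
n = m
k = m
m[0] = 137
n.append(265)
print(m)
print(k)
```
[137, 7, 9, 5, 265]
[137, 7, 9, 5, 265]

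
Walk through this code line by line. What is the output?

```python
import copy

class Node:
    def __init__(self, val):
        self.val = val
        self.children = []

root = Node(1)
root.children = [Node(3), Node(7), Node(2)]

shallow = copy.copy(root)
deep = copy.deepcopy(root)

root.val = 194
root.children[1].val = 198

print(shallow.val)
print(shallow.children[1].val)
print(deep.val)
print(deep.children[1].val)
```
1
198
1
7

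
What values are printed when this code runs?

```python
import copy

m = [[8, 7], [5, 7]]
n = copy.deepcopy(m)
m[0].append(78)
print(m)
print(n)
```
[[8, 7, 78], [5, 7]]
[[8, 7], [5, 7]]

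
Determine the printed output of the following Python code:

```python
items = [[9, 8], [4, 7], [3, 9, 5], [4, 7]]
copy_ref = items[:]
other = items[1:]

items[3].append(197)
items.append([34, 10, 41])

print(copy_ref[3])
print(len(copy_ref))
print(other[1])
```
[4, 7, 197]
4
[3, 9, 5]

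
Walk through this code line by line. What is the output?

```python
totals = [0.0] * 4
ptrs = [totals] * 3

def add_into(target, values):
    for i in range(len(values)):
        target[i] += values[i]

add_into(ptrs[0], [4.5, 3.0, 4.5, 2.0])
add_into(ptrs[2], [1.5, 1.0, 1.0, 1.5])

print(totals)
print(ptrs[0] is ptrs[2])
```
[6.0, 4.0, 5.5, 3.5]
True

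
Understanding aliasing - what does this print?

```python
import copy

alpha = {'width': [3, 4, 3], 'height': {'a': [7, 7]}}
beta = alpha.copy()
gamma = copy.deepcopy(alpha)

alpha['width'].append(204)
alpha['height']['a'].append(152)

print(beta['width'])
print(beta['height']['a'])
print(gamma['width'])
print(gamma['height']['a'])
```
[3, 4, 3, 204]
[7, 7, 152]
[3, 4, 3]
[7, 7]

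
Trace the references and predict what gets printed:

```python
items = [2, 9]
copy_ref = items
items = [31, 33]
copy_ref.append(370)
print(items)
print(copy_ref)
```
[31, 33]
[2, 9, 370]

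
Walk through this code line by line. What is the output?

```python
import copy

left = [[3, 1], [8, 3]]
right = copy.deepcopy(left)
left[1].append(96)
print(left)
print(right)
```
[[3, 1], [8, 3, 96]]
[[3, 1], [8, 3]]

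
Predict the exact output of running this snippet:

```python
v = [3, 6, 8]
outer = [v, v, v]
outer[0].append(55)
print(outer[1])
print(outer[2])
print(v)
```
[3, 6, 8, 55]
[3, 6, 8, 55]
[3, 6, 8, 55]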